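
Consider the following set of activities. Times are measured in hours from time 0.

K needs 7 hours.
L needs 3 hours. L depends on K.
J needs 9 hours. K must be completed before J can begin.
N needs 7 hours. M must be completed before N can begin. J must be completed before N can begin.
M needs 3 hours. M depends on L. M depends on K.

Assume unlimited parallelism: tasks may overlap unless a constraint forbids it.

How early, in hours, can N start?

K has no prerequisites, so it starts at hour 0 and finishes at hour 7.
After K (finishes hour 7), L can start at hour 7 and finishes at hour 10.
For M: L (finishes hour 10); K (finishes hour 7). Taking the maximum gives a start of hour 10, and it finishes at 10 + 3 = hour 13.
J cannot begin until K (finishes hour 7). It runs from hour 7 to 7 + 9 = hour 16.
N waits on M (finishes hour 13); J (finishes hour 16). The latest of these is hour 16, which is the earliest N can start.

16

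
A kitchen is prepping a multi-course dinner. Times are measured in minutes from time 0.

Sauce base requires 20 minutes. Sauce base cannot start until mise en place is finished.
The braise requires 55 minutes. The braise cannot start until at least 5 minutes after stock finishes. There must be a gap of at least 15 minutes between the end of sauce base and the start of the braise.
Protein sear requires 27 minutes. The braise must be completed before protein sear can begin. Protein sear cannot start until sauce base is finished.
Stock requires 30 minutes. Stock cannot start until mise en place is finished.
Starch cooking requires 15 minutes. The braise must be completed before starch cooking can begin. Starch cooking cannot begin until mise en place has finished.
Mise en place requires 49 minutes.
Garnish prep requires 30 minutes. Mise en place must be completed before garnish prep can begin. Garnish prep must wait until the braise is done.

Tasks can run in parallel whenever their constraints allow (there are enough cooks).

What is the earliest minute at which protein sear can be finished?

Mise en place can start immediately at minute 0; it finishes at minute 49.
After mise en place (finishes minute 49), sauce base can start at minute 49 and finishes at minute 69.
Stock cannot begin until mise en place (finishes minute 49). It runs from minute 49 to 49 + 30 = minute 79.
The braise needs all of stock (finishes minute 79, plus 5-minute gap → minute 84); sauce base (finishes minute 69, plus 15-minute gap → minute 84). That puts its earliest start at minute 84; it finishes at 84 + 55 = minute 139.
Protein sear has to wait for the braise (finishes minute 139); sauce base (finishes minute 69). The latest of these is minute 139, so protein sear runs minute 139 to 139 + 27 = minute 166.

166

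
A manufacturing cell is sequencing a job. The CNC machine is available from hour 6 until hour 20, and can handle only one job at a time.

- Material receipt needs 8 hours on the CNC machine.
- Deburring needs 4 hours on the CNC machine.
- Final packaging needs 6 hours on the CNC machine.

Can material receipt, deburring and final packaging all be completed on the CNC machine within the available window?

The CNC machine window is 20 − 6 = 14 hours.
Running back to back, the jobs need 8 + 4 + 6 = 18 hours on the CNC machine.
Since 18 > 14, they cannot all fit.

No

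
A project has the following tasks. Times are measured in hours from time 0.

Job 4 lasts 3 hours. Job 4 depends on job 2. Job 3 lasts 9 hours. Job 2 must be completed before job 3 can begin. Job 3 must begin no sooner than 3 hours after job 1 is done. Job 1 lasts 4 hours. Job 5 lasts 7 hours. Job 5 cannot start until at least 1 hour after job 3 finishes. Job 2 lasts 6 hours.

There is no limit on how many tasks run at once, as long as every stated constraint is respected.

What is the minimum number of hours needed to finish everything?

Nothing blocks job 2, so it runs from hour 0 to hour 6.
Job 4 waits on job 2 (finishes hour 6), so it starts at hour 6 and finishes at 6 + 3 = hour 9.
Nothing blocks job 1, so it runs from hour 0 to hour 4.
For job 3: job 2 (finishes hour 6); job 1 (finishes hour 4, plus 3-hour gap → hour 7). Taking the maximum gives a start of hour 7, and it finishes at 7 + 9 = hour 16.
Job 5 cannot begin until job 3 (finishes hour 16, plus 1-hour gap → hour 17). It runs from hour 17 to 17 + 7 = hour 24.
All tasks are finished once the last one completes. Finish times: Job 1 at 4, Job 2 at 6, Job 3 at 16, Job 4 at 9, Job 5 at 24. The latest is hour 24.

24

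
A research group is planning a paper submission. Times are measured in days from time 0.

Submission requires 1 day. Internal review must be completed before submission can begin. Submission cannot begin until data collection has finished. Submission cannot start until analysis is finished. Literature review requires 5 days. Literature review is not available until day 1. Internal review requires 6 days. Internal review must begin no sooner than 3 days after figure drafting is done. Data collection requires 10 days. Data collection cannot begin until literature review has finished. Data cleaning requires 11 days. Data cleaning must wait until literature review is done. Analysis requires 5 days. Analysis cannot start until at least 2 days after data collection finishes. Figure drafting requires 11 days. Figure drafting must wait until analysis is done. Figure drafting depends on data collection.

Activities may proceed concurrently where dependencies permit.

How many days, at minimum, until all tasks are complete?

44

Literature review waits on its own release at day 1, so it starts at day 1 and finishes at 1 + 5 = day 6.
Data cleaning cannot begin until literature review (finishes day 6). It runs from day 6 to 6 + 11 = day 17.
Data collection cannot begin until literature review (finishes day 6). It runs from day 6 to 6 + 10 = day 16.
After data collection (finishes day 16, plus 2-day gap → day 18), analysis can start at day 18 and finishes at day 23.
Figure drafting cannot start until analysis (finishes day 23); data collection (finishes day 16). The controlling bound is day 23, so figure drafting finishes at 23 + 11 = day 34.
Internal review waits on figure drafting (finishes day 34, plus 3-day gap → day 37), so it starts at day 37 and finishes at 37 + 6 = day 43.
Submission needs all of internal review (finishes day 43); data collection (finishes day 16); analysis (finishes day 23). That puts its earliest start at day 43; it finishes at 43 + 1 = day 44.
All tasks are finished once the last one completes. Finish times: Literature review at 6, Data collection at 16, Data cleaning at 17, Analysis at 23, Figure drafting at 34, Internal review at 43, Submission at 44. The latest is day 44.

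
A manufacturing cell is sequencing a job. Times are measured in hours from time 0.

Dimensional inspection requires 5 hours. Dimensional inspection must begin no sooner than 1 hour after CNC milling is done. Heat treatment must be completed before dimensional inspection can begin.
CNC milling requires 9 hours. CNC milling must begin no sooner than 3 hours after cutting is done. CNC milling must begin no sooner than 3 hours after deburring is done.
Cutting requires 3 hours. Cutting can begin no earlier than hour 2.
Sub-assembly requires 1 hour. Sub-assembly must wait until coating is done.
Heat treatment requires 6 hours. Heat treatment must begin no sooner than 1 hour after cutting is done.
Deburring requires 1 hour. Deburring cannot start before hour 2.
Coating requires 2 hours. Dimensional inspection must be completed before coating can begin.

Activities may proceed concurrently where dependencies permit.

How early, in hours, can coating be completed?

After its own release at hour 2, deburring can start at hour 2 and finishes at hour 3.
After its own release at hour 2, cutting can start at hour 2 and finishes at hour 5.
After cutting (finishes hour 5, plus 1-hour gap → hour 6), heat treatment can start at hour 6 and finishes at hour 12.
CNC milling has to wait for cutting (finishes hour 5, plus 3-hour gap → hour 8); deburring (finishes hour 3, plus 3-hour gap → hour 6). The latest of these is hour 8, so CNC milling runs hour 8 to 8 + 9 = hour 17.
For dimensional inspection: CNC milling (finishes hour 17, plus 1-hour gap → hour 18); heat treatment (finishes hour 12). Taking the maximum gives a start of hour 18, and it finishes at 18 + 5 = hour 23.
Coating waits on dimensional inspection (finishes hour 23), so it starts at hour 23 and finishes at 23 + 2 = hour 25.

25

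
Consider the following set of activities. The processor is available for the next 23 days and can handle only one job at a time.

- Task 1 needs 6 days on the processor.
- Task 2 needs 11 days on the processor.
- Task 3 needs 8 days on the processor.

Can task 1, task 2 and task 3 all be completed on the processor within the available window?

Running back to back, the jobs need 6 + 11 + 8 = 25 days on the processor.
Since 25 > 23, they cannot all fit.

No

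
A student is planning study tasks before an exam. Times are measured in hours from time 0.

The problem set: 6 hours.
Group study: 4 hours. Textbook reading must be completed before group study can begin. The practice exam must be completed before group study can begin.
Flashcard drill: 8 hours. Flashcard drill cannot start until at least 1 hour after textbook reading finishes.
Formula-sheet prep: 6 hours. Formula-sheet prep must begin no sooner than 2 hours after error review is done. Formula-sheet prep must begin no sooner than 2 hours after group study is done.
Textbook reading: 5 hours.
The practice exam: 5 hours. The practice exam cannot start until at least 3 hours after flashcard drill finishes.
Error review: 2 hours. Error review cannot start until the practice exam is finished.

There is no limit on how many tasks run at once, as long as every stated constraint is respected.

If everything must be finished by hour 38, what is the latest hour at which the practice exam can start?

21

Nothing follows formula-sheet prep; the deadline of hour 38 is its only limit. It must start by 38 − 6 = hour 32.
Since formula-sheet prep (must start by hour 32, minus 2-hour gap → hour 30) depends on it, error review must finish by hour 30. Backing off its 2-hour duration gives a latest start of hour 28.
Group study must finish before formula-sheet prep (must start by hour 32, minus 2-hour gap → hour 30). With a 4-hour duration, group study must start by 30 − 4 = hour 26.
The practice exam feeds error review (must start by hour 28); group study (must start by hour 26). Taking the minimum, the practice exam must finish by hour 26 and start by 26 − 5 = hour 21.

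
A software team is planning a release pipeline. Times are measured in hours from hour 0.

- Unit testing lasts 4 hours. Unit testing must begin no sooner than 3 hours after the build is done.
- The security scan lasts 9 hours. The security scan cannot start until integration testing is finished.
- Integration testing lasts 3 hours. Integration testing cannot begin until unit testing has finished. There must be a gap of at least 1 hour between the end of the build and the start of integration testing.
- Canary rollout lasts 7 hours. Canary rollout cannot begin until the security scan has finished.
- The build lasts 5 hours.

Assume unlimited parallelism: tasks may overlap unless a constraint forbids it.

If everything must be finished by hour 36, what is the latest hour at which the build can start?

To finish by hour 36, canary rollout (duration 7) must start no later than hour 29.
The security scan feeds into canary rollout (must start by hour 29); so the security scan must finish by hour 29 and therefore start by hour 20.
Integration testing must finish before the security scan (must start by hour 20). With a 3-hour duration, integration testing must start by 20 − 3 = hour 17.
Unit testing must finish before integration testing (must start by hour 17). With a 4-hour duration, unit testing must start by 17 − 4 = hour 13.
The build must finish in time for unit testing (must start by hour 13, minus 3-hour gap → hour 10); integration testing (must start by hour 17, minus 1-hour gap → hour 16). The tightest is hour 10, so the build must start by 10 − 5 = hour 5.

5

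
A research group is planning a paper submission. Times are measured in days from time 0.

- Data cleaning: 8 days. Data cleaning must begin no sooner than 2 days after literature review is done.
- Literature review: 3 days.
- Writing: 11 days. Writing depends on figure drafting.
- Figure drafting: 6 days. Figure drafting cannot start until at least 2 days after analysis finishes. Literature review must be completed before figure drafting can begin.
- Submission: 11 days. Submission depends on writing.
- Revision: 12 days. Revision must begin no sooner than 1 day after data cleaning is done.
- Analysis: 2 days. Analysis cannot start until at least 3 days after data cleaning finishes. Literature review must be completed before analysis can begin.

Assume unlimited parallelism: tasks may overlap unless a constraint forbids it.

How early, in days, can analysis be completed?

18

Literature review has no prerequisites, so it starts at day 0 and finishes at day 3.
Data cleaning cannot begin until literature review (finishes day 3, plus 2-day gap → day 5). It runs from day 5 to 5 + 8 = day 13.
Analysis needs all of data cleaning (finishes day 13, plus 3-day gap → day 16); literature review (finishes day 3). That puts its earliest start at day 16; it finishes at 16 + 2 = day 18.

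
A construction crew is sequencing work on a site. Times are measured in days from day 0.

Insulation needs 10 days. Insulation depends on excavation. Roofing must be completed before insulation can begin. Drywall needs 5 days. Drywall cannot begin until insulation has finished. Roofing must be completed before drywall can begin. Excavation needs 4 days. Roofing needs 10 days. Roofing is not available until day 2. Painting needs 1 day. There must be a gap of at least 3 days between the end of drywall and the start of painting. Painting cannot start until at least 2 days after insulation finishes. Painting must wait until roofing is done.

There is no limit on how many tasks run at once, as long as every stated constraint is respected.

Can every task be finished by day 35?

After its own release at day 2, roofing can start at day 2 and finishes at day 12.
Excavation has no prerequisites, so it starts at day 0 and finishes at day 4.
Insulation needs all of excavation (finishes day 4); roofing (finishes day 12). That puts its earliest start at day 12; it finishes at 12 + 10 = day 22.
Drywall cannot start until insulation (finishes day 22); roofing (finishes day 12). The controlling bound is day 22, so drywall finishes at 22 + 5 = day 27.
Painting needs all of drywall (finishes day 27, plus 3-day gap → day 30); insulation (finishes day 22, plus 2-day gap → day 24); roofing (finishes day 12). That puts its earliest start at day 30; it finishes at 30 + 1 = day 31.
Every task is finished by day 31, which is no later than the deadline of 35, so the schedule is feasible.

Yes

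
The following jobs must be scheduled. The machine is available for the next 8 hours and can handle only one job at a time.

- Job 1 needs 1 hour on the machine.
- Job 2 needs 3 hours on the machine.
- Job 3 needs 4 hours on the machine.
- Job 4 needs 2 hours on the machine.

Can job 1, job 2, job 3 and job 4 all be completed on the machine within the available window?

No

Running back to back, the jobs need 1 + 3 + 4 + 2 = 10 hours on the machine.
Since 10 > 8, they cannot all fit.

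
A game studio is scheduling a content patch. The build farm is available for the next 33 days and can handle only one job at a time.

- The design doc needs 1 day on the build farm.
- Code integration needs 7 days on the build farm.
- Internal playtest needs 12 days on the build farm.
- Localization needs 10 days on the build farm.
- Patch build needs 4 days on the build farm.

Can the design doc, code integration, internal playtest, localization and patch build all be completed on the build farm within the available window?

No

Running back to back, the jobs need 1 + 7 + 12 + 10 + 4 = 34 days on the build farm.
Since 34 > 33, they cannot all fit.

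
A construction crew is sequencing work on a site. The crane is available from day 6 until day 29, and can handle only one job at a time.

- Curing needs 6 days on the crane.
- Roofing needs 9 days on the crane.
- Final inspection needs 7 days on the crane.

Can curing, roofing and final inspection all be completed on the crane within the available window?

The crane window is 29 − 6 = 23 days.
Running back to back, the jobs need 6 + 9 + 7 = 22 days on the crane.
Since 22 ≤ 23, they fit within the window.

Yes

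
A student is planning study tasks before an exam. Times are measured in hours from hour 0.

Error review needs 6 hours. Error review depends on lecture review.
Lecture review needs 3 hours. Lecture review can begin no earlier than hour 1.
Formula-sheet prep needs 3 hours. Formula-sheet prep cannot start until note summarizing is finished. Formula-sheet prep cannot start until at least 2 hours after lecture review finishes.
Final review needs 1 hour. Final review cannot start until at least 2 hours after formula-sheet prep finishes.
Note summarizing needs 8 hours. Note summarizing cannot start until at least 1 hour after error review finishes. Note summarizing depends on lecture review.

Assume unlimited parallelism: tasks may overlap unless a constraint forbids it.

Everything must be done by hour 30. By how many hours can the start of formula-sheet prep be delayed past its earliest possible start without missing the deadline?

After its own release at hour 1, lecture review can start at hour 1 and finishes at hour 4.
Error review cannot begin until lecture review (finishes hour 4). It runs from hour 4 to 4 + 6 = hour 10.
For note summarizing: error review (finishes hour 10, plus 1-hour gap → hour 11); lecture review (finishes hour 4). Taking the maximum gives a start of hour 11, and it finishes at 11 + 8 = hour 19.
Formula-sheet prep needs all of note summarizing (finishes hour 19); lecture review (finishes hour 4, plus 2-hour gap → hour 6). That puts its earliest start at hour 19; it finishes at 19 + 3 = hour 22.

Working backward from the deadline:
Nothing follows final review; the deadline of hour 30 is its only limit. It must start by 30 − 1 = hour 29.
Formula-sheet prep must finish before final review (must start by hour 29, minus 2-hour gap → hour 27). With a 3-hour duration, formula-sheet prep must start by 27 − 3 = hour 24.
So formula-sheet prep can start as early as hour 19 and as late as hour 24, giving 24 − 19 = 5 hours of slack.

5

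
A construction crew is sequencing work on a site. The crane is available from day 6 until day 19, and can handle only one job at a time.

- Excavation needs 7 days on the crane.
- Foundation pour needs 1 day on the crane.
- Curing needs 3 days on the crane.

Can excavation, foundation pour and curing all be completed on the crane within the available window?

Yes

The crane window is 19 − 6 = 13 days.
Running back to back, the jobs need 7 + 1 + 3 = 11 days on the crane.
Since 11 ≤ 13, they fit within the window.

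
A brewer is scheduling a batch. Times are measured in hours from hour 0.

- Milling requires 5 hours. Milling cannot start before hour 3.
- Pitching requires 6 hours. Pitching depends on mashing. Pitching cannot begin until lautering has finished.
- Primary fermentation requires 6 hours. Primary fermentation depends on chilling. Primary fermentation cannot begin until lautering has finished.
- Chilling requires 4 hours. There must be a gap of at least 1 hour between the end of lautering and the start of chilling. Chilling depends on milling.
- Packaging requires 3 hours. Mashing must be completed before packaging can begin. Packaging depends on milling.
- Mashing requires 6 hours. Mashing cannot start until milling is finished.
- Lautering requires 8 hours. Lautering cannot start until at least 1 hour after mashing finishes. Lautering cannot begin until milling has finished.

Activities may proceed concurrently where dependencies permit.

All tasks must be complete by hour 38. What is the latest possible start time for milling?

7

Nothing follows primary fermentation; the deadline of hour 38 is its only limit. It must start by 38 − 6 = hour 32.
Chilling feeds into primary fermentation (must start by hour 32); so chilling must finish by hour 32 and therefore start by hour 28.
Nothing follows pitching; the deadline of hour 38 is its only limit. It must start by 38 − 6 = hour 32.
Lautering has several dependents: chilling (must start by hour 28, minus 1-hour gap → hour 27); pitching (must start by hour 32); primary fermentation (must start by hour 32). The earliest of those limits is hour 27, so lautering must start by 27 − 8 = hour 19.
Nothing follows packaging; the deadline of hour 38 is its only limit. It must start by 38 − 3 = hour 35.
For mashing: lautering (must start by hour 19, minus 1-hour gap → hour 18); pitching (must start by hour 32); packaging (must start by hour 35). The most restrictive is hour 18; with a 6-hour duration, mashing must start by hour 12.
Milling must finish in time for mashing (must start by hour 12); lautering (must start by hour 19); chilling (must start by hour 28); packaging (must start by hour 35). The tightest is hour 12, so milling must start by 12 − 5 = hour 7.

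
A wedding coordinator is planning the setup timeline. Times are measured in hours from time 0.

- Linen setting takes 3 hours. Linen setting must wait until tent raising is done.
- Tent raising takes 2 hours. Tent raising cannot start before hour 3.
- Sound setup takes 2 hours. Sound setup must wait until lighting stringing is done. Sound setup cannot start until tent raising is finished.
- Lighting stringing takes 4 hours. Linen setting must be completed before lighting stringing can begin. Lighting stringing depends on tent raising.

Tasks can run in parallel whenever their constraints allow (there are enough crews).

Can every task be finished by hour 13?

Tent raising cannot begin until its own release at hour 3. It runs from hour 3 to 3 + 2 = hour 5.
Linen setting cannot begin until tent raising (finishes hour 5). It runs from hour 5 to 5 + 3 = hour 8.
Lighting stringing has to wait for linen setting (finishes hour 8); tent raising (finishes hour 5). The latest of these is hour 8, so lighting stringing runs hour 8 to 8 + 4 = hour 12.
Sound setup cannot start until lighting stringing (finishes hour 12); tent raising (finishes hour 5). The controlling bound is hour 12, so sound setup finishes at 12 + 2 = hour 14.
The earliest everything can be done is hour 14, which is after the deadline of 13, so it is not possible.

No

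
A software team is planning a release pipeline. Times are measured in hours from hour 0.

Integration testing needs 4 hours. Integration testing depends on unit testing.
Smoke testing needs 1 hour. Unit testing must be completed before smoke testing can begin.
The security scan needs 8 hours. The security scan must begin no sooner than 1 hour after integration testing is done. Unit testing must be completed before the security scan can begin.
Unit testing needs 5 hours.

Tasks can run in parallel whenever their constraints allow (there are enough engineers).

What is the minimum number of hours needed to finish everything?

Unit testing has no prerequisites, so it starts at hour 0 and finishes at hour 5.
After unit testing (finishes hour 5), smoke testing can start at hour 5 and finishes at hour 6.
After unit testing (finishes hour 5), integration testing can start at hour 5 and finishes at hour 9.
The security scan has to wait for integration testing (finishes hour 9, plus 1-hour gap → hour 10); unit testing (finishes hour 5). The latest of these is hour 10, so the security scan runs hour 10 to 10 + 8 = hour 18.
All tasks are finished once the last one completes. Finish times: Unit testing at 5, Integration testing at 9, The security scan at 18, Smoke testing at 6. The latest is hour 18.

18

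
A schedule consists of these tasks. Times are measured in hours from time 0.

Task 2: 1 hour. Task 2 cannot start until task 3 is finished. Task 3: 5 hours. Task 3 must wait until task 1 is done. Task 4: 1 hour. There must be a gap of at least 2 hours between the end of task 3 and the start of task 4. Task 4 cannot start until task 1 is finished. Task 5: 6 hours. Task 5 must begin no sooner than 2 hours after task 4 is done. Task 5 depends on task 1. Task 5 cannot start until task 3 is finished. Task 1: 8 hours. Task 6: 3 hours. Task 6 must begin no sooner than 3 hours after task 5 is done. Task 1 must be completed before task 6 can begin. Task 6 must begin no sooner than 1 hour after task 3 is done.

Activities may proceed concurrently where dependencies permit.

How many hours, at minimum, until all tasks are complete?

30

Task 1 has no prerequisites, so it starts at hour 0 and finishes at hour 8.
After task 1 (finishes hour 8), task 3 can start at hour 8 and finishes at hour 13.
Task 4 needs all of task 3 (finishes hour 13, plus 2-hour gap → hour 15); task 1 (finishes hour 8). That puts its earliest start at hour 15; it finishes at 15 + 1 = hour 16.
Task 5 has to wait for task 4 (finishes hour 16, plus 2-hour gap → hour 18); task 1 (finishes hour 8); task 3 (finishes hour 13). The latest of these is hour 18, so task 5 runs hour 18 to 18 + 6 = hour 24.
Task 6 needs all of task 5 (finishes hour 24, plus 3-hour gap → hour 27); task 1 (finishes hour 8); task 3 (finishes hour 13, plus 1-hour gap → hour 14). That puts its earliest start at hour 27; it finishes at 27 + 3 = hour 30.
Task 2 cannot begin until task 3 (finishes hour 13). It runs from hour 13 to 13 + 1 = hour 14.
All tasks are finished once the last one completes. Finish times: Task 1 at 8, Task 2 at 14, Task 3 at 13, Task 4 at 16, Task 5 at 24, Task 6 at 30. The latest is hour 30.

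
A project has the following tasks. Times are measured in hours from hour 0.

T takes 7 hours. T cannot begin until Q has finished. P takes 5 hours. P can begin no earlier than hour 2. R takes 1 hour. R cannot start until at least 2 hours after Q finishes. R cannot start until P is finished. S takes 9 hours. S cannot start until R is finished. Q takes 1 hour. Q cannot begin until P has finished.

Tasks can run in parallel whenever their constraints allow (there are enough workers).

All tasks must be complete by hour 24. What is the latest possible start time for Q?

S has no dependents, so it just needs to finish by hour 24. Starting by 24 − 9 = hour 15 achieves that.
Since S (must start by hour 15) depends on it, R must finish by hour 15. Backing off its 1-hour duration gives a latest start of hour 14.
T must finish by hour 24; it takes 7 hours, so it must start by 24 − 7 = hour 17.
Q has several dependents: R (must start by hour 14, minus 2-hour gap → hour 12); T (must start by hour 17). The earliest of those limits is hour 12, so Q must start by 12 − 1 = hour 11.

11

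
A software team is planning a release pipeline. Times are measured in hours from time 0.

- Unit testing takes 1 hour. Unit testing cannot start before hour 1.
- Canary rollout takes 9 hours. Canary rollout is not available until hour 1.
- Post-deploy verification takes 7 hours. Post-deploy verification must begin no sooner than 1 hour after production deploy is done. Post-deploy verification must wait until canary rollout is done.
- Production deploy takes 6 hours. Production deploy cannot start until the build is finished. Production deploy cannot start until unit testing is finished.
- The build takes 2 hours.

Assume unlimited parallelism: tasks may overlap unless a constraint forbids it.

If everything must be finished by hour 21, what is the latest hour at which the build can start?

5

To finish by hour 21, post-deploy verification (duration 7) must start no later than hour 14.
Production deploy feeds into post-deploy verification (must start by hour 14, minus 1-hour gap → hour 13); so production deploy must finish by hour 13 and therefore start by hour 7.
The build has to be done before production deploy (must start by hour 7). That means finishing by hour 7, i.e. starting by 7 − 2 = hour 5.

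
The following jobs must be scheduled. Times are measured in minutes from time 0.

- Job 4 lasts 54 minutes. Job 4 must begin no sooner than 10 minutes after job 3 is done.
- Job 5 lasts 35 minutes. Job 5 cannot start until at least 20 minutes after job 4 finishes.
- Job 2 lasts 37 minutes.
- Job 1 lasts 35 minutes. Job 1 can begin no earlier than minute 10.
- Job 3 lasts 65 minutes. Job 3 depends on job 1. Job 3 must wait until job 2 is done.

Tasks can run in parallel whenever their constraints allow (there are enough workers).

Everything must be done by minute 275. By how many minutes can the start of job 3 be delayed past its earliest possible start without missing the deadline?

46

Nothing blocks job 2, so it runs from minute 0 to minute 37.
Job 1 cannot begin until its own release at minute 10. It runs from minute 10 to 10 + 35 = minute 45.
Job 3 needs all of job 1 (finishes minute 45); job 2 (finishes minute 37). That puts its earliest start at minute 45; it finishes at 45 + 65 = minute 110.

Working backward from the deadline:
To finish by minute 275, job 5 (duration 35) must start no later than minute 240.
Since job 5 (must start by minute 240, minus 20-minute gap → minute 220) depends on it, job 4 must finish by minute 220. Backing off its 54-minute duration gives a latest start of minute 166.
Job 3 has to be done before job 4 (must start by minute 166, minus 10-minute gap → minute 156). That means finishing by minute 156, i.e. starting by 156 − 65 = minute 91.
So job 3 can start as early as minute 45 and as late as minute 91, giving 91 − 45 = 46 minutes of slack.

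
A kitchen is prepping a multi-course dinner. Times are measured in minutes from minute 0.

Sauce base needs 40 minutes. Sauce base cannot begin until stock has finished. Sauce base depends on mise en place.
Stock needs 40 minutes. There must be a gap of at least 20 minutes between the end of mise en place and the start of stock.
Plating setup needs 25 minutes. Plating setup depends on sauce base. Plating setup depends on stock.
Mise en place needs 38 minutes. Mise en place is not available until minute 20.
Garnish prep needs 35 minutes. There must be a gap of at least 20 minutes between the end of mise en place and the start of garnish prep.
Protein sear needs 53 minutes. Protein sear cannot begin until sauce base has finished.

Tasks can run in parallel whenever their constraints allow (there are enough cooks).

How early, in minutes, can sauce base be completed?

158

Mise en place cannot begin until its own release at minute 20. It runs from minute 20 to 20 + 38 = minute 58.
Stock cannot begin until mise en place (finishes minute 58, plus 20-minute gap → minute 78). It runs from minute 78 to 78 + 40 = minute 118.
Sauce base cannot start until stock (finishes minute 118); mise en place (finishes minute 58). The controlling bound is minute 118, so sauce base finishes at 118 + 40 = minute 158.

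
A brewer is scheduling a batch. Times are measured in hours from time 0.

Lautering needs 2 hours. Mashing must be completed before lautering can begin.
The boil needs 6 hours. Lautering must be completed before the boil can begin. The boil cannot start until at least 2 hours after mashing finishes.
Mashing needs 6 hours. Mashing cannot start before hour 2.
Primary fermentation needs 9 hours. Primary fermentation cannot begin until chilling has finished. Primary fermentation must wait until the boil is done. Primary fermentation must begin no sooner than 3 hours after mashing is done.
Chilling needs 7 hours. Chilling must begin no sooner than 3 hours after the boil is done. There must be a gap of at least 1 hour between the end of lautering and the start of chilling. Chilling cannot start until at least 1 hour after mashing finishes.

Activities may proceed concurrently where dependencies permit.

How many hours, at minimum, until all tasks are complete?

Mashing waits on its own release at hour 2, so it starts at hour 2 and finishes at 2 + 6 = hour 8.
Lautering cannot begin until mashing (finishes hour 8). It runs from hour 8 to 8 + 2 = hour 10.
The boil has to wait for lautering (finishes hour 10); mashing (finishes hour 8, plus 2-hour gap → hour 10). The latest of these is hour 10, so the boil runs hour 10 to 10 + 6 = hour 16.
For chilling: the boil (finishes hour 16, plus 3-hour gap → hour 19); lautering (finishes hour 10, plus 1-hour gap → hour 11); mashing (finishes hour 8, plus 1-hour gap → hour 9). Taking the maximum gives a start of hour 19, and it finishes at 19 + 7 = hour 26.
Primary fermentation cannot start until chilling (finishes hour 26); the boil (finishes hour 16); mashing (finishes hour 8, plus 3-hour gap → hour 11). The controlling bound is hour 26, so primary fermentation finishes at 26 + 9 = hour 35.
All tasks are finished once the last one completes. Finish times: Mashing at 8, Lautering at 10, The boil at 16, Chilling at 26, Primary fermentation at 35. The latest is hour 35.

35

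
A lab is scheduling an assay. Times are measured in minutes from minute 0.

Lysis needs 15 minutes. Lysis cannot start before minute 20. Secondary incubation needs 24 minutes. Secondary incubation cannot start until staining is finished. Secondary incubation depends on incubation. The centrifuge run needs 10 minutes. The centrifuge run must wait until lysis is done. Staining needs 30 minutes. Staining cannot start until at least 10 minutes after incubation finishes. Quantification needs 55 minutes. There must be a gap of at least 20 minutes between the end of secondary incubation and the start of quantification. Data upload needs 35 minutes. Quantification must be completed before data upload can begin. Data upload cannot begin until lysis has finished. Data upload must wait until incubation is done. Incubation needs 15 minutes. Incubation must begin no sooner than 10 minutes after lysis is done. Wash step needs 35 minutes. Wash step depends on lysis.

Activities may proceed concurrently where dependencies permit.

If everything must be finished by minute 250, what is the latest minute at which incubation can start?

61

To finish by minute 250, data upload (duration 35) must start no later than minute 215.
Since data upload (must start by minute 215) depends on it, quantification must finish by minute 215. Backing off its 55-minute duration gives a latest start of minute 160.
Since quantification (must start by minute 160, minus 20-minute gap → minute 140) depends on it, secondary incubation must finish by minute 140. Backing off its 24-minute duration gives a latest start of minute 116.
Staining has to be done before secondary incubation (must start by minute 116). That means finishing by minute 116, i.e. starting by 116 − 30 = minute 86.
For incubation: staining (must start by minute 86, minus 10-minute gap → minute 76); secondary incubation (must start by minute 116); data upload (must start by minute 215). The most restrictive is minute 76; with a 15-minute duration, incubation must start by minute 61.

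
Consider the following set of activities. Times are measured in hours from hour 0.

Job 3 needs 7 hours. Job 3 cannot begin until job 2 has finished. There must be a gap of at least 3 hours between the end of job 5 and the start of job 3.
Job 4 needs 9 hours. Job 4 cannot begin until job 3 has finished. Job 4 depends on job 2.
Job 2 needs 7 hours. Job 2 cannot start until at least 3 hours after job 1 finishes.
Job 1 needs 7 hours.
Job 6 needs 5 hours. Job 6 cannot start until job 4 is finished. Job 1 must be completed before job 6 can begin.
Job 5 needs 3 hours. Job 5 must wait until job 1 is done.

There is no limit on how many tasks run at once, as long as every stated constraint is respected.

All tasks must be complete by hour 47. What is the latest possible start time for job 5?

To finish by hour 47, job 6 (duration 5) must start no later than hour 42.
Since job 6 (must start by hour 42) depends on it, job 4 must finish by hour 42. Backing off its 9-hour duration gives a latest start of hour 33.
Since job 4 (must start by hour 33) depends on it, job 3 must finish by hour 33. Backing off its 7-hour duration gives a latest start of hour 26.
Job 5 has to be done before job 3 (must start by hour 26, minus 3-hour gap → hour 23). That means finishing by hour 23, i.e. starting by 23 − 3 = hour 20.

20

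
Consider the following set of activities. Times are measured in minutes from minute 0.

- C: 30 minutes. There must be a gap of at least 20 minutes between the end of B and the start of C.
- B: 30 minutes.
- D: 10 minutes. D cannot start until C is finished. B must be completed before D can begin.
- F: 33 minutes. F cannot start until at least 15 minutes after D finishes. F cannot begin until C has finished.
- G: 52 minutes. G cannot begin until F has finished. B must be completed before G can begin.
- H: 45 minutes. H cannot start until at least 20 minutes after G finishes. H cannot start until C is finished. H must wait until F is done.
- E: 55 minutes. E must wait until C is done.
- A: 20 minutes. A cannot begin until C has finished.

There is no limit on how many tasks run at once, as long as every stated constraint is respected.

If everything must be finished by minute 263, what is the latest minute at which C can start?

58

A must finish by minute 263; it takes 20 minutes, so it must start by 263 − 20 = minute 243.
H must finish by minute 263; it takes 45 minutes, so it must start by 263 − 45 = minute 218.
G has to be done before H (must start by minute 218, minus 20-minute gap → minute 198). That means finishing by minute 198, i.e. starting by 198 − 52 = minute 146.
F has several dependents: G (must start by minute 146); H (must start by minute 218). The earliest of those limits is minute 146, so F must start by 146 − 33 = minute 113.
Since F (must start by minute 113, minus 15-minute gap → minute 98) depends on it, D must finish by minute 98. Backing off its 10-minute duration gives a latest start of minute 88.
To finish by minute 263, E (duration 55) must start no later than minute 208.
C has several dependents: A (must start by minute 243); D (must start by minute 88); E (must start by minute 208); F (must start by minute 113); H (must start by minute 218). The earliest of those limits is minute 88, so C must start by 88 − 30 = minute 58.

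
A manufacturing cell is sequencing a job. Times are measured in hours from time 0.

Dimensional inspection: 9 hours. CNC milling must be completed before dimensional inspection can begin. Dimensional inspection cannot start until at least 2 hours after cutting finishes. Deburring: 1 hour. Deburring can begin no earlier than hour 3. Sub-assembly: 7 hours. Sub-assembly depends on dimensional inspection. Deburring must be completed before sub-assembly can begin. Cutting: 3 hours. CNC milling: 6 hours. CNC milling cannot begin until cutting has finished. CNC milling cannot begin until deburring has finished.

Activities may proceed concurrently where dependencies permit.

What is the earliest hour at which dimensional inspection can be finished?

Deburring cannot begin until its own release at hour 3. It runs from hour 3 to 3 + 1 = hour 4.
Cutting can start immediately at hour 0; it finishes at hour 3.
For CNC milling: cutting (finishes hour 3); deburring (finishes hour 4). Taking the maximum gives a start of hour 4, and it finishes at 4 + 6 = hour 10.
For dimensional inspection: CNC milling (finishes hour 10); cutting (finishes hour 3, plus 2-hour gap → hour 5). Taking the maximum gives a start of hour 10, and it finishes at 10 + 9 = hour 19.

19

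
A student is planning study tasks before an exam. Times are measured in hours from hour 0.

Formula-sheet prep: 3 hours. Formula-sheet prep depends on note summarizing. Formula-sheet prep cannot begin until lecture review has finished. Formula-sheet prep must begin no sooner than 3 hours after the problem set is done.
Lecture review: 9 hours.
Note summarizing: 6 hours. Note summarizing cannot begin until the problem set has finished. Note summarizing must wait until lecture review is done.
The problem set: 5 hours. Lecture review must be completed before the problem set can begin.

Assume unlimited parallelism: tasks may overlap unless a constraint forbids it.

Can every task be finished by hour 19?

No

Nothing blocks lecture review, so it runs from hour 0 to hour 9.
After lecture review (finishes hour 9), the problem set can start at hour 9 and finishes at hour 14.
Note summarizing has to wait for the problem set (finishes hour 14); lecture review (finishes hour 9). The latest of these is hour 14, so note summarizing runs hour 14 to 14 + 6 = hour 20.
For formula-sheet prep: note summarizing (finishes hour 20); lecture review (finishes hour 9); the problem set (finishes hour 14, plus 3-hour gap → hour 17). Taking the maximum gives a start of hour 20, and it finishes at 20 + 3 = hour 23.
The earliest everything can be done is hour 23, which is after the deadline of 19, so it is not possible.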